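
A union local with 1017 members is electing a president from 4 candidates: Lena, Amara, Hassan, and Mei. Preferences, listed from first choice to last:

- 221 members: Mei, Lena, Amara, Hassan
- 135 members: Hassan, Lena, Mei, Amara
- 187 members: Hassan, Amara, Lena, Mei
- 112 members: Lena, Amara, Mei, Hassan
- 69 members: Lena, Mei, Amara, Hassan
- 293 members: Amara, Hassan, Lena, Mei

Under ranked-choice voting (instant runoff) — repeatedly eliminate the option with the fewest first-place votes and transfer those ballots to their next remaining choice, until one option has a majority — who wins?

Round 1: Lena 181, Amara 293, Hassan 322, Mei 221. Eliminate Lena.
Round 2: Amara 405, Hassan 322, Mei 290. Eliminate Mei.
Round 3: Amara 695, Hassan 322. Amara has a majority.

Amara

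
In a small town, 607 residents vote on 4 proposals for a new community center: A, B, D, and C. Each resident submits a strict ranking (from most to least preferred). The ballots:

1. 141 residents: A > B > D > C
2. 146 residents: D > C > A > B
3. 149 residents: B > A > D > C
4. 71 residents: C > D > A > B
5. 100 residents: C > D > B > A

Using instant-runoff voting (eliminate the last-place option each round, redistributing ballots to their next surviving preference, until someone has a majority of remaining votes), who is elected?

C

Round 1: A 141, B 149, D 146, C 171. Eliminate A.
Round 2: B 290, D 146, C 171. Eliminate D.
Round 3: B 290, C 317. C has a majority.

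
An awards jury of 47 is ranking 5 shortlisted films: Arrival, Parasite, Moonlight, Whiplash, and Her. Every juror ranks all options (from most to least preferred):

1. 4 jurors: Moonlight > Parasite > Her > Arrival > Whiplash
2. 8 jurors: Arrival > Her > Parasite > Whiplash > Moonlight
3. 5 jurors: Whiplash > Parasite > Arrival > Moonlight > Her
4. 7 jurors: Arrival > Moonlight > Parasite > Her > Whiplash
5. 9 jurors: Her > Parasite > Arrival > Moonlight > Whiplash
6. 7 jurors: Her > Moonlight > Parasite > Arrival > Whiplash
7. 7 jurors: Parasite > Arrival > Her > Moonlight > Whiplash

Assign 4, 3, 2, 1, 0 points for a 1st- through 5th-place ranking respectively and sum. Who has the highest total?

Parasite

Arrival: 4·1 + 8·4 + 5·2 + 7·4 + 9·2 + 7·1 + 7·3 = 120
Parasite: 4·3 + 8·2 + 5·3 + 7·2 + 9·3 + 7·2 + 7·4 = 126
Moonlight: 4·4 + 8·0 + 5·1 + 7·3 + 9·1 + 7·3 + 7·1 = 79
Whiplash: 4·0 + 8·1 + 5·4 + 7·0 + 9·0 + 7·0 + 7·0 = 28
Her: 4·2 + 8·3 + 5·0 + 7·1 + 9·4 + 7·4 + 7·2 = 117
Parasite has the highest Borda score (126).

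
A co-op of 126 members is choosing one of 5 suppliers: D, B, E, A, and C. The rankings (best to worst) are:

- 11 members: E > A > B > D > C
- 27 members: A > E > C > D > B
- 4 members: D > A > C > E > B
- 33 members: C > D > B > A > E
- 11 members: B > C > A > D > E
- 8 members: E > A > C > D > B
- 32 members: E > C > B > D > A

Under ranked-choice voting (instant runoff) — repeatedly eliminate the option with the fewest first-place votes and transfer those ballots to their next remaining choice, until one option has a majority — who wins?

E

Round 1: D 4, B 11, E 51, A 27, C 33. Eliminate D.
Round 2: B 11, E 51, A 31, C 33. Eliminate B.
Round 3: E 51, A 31, C 44. Eliminate A.
Round 4: E 78, C 48. E has a majority.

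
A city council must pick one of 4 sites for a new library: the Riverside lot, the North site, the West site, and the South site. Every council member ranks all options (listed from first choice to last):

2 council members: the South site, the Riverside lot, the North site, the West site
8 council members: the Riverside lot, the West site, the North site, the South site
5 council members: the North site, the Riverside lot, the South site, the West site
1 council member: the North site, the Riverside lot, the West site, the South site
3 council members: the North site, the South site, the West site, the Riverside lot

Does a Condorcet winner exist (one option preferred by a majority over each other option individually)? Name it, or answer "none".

the Riverside lot

the Riverside lot vs the North site: 10–9 for the Riverside lot.
the Riverside lot vs the West site: 16–3 for the Riverside lot.
the Riverside lot vs the South site: 14–5 for the Riverside lot.
the Riverside lot beats every other option head-to-head.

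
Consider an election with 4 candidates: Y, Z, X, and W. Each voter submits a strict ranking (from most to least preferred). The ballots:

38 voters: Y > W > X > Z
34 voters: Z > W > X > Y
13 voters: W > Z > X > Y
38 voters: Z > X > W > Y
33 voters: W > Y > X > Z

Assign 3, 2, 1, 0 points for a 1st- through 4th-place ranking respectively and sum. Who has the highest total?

W

Y: 38·3 + 34·0 + 13·0 + 38·0 + 33·2 = 180
Z: 38·0 + 34·3 + 13·2 + 38·3 + 33·0 = 242
X: 38·1 + 34·1 + 13·1 + 38·2 + 33·1 = 194
W: 38·2 + 34·2 + 13·3 + 38·1 + 33·3 = 320
W has the highest Borda score (320).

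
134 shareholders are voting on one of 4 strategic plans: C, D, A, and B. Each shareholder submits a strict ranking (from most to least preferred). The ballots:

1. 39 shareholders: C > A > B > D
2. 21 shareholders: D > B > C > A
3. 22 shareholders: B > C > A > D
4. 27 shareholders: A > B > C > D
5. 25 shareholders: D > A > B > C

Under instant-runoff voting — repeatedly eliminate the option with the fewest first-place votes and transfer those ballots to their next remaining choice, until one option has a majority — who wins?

C

Round 1: C 39, D 46, A 27, B 22. Eliminate B.
Round 2: C 61, D 46, A 27. Eliminate A.
Round 3: C 88, D 46. C has a majority.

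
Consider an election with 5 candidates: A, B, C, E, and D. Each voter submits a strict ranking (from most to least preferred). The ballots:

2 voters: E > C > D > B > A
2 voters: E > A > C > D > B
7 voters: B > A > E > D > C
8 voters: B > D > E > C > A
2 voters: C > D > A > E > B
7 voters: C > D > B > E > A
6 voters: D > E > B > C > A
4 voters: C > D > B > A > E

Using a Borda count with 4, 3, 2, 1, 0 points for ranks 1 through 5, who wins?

A: 2·0 + 2·3 + 7·3 + 8·0 + 2·2 + 7·0 + 6·0 + 4·1 = 35
B: 2·1 + 2·0 + 7·4 + 8·4 + 2·0 + 7·2 + 6·2 + 4·2 = 96
C: 2·3 + 2·2 + 7·0 + 8·1 + 2·4 + 7·4 + 6·1 + 4·4 = 76
E: 2·4 + 2·4 + 7·2 + 8·2 + 2·1 + 7·1 + 6·3 + 4·0 = 73
D: 2·2 + 2·1 + 7·1 + 8·3 + 2·3 + 7·3 + 6·4 + 4·3 = 100
D has the highest Borda score (100).

D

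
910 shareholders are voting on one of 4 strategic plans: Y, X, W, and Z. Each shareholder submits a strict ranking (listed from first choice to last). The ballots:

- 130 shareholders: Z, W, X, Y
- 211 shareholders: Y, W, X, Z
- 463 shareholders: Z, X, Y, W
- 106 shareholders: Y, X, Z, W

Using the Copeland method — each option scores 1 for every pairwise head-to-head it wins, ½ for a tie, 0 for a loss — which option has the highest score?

Z

Y: beats W; loses to X and Z → score 1.
X: beats Y and W; loses to Z → score 2.
W: loses to Y, X, and Z → score 0.
Z: beats Y, X, and W → score 3.
Z has the best pairwise record.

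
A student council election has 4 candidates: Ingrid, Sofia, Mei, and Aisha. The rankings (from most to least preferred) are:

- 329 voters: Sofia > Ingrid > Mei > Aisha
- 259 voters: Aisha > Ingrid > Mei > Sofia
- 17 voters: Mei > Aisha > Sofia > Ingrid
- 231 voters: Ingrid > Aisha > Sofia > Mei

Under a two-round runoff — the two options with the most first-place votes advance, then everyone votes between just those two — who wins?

Aisha

Round 1 first-place votes: Ingrid 231, Sofia 329, Mei 17, Aisha 259.
Sofia and Aisha advance.
Runoff: Sofia is preferred to Aisha by 329 voters; Aisha by 507.
Aisha wins the runoff.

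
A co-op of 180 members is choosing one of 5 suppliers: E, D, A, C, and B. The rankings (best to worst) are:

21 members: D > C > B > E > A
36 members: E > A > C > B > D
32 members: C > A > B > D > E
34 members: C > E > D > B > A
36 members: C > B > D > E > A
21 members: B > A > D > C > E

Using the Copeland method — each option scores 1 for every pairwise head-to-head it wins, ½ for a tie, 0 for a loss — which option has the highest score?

C

E: beats A; loses to D, C, and B → score 1.
D: beats E and A; loses to C and B → score 2.
A: loses to E, D, C, and B → score 0.
C: beats E, D, A, and B → score 4.
B: beats E, D, and A; loses to C → score 3.
C has the best pairwise record.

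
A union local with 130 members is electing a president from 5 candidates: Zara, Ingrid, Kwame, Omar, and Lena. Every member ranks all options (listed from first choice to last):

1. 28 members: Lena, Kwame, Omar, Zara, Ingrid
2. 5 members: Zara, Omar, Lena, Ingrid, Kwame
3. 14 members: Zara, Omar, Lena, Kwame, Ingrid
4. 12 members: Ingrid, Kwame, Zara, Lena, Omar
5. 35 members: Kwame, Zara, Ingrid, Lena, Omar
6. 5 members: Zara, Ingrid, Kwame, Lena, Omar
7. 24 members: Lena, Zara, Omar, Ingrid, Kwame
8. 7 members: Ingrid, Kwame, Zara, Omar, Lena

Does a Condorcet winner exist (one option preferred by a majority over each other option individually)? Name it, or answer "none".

none

Checking pairwise contests:
Kwame beats Zara 82–48.
Zara beats Ingrid 111–19.
Lena beats Kwame 71–59.
Zara beats Omar 102–28.
Zara beats Lena 78–52.
Every option loses at least one head-to-head, so there is no Condorcet winner.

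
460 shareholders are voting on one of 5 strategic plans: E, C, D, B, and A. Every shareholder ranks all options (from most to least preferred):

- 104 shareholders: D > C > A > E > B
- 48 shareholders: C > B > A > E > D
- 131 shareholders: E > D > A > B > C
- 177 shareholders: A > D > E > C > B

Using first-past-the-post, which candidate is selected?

First-place votes: E 131, C 48, D 104, B 0, A 177.
A has the most first-place votes.

A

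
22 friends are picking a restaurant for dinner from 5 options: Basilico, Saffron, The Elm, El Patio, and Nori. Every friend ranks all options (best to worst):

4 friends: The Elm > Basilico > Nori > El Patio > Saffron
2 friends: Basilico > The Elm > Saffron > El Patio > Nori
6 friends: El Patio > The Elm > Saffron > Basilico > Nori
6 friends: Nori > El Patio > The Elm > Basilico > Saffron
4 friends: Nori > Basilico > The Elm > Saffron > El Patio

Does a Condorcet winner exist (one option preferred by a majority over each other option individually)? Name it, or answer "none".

Checking pairwise contests:
The Elm beats Basilico 16–6.
Basilico beats Saffron 16–6.
El Patio beats The Elm 12–10.
Nori beats El Patio 14–8.
Basilico beats Nori 12–10.
Every option loses at least one head-to-head, so there is no Condorcet winner.

none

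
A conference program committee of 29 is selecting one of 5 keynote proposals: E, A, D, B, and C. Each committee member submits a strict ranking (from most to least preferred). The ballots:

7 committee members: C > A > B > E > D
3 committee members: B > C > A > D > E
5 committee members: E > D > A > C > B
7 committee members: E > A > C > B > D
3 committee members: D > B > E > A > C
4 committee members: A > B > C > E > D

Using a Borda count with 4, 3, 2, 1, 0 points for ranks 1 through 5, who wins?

A

E: 7·1 + 3·0 + 5·4 + 7·4 + 3·2 + 4·1 = 65
A: 7·3 + 3·2 + 5·2 + 7·3 + 3·1 + 4·4 = 77
D: 7·0 + 3·1 + 5·3 + 7·0 + 3·4 + 4·0 = 30
B: 7·2 + 3·4 + 5·0 + 7·1 + 3·3 + 4·3 = 54
C: 7·4 + 3·3 + 5·1 + 7·2 + 3·0 + 4·2 = 64
A has the highest Borda score (77).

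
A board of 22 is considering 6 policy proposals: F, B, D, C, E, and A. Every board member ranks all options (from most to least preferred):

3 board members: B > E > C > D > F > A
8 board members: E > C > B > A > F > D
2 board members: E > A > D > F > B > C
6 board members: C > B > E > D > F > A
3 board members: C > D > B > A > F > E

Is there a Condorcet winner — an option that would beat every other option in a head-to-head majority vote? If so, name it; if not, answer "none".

Checking pairwise contests:
B beats F 20–2.
C beats B 17–5.
B beats D 17–5.
E beats C 13–9.
B beats E 12–10.
B beats A 20–2.
Every option loses at least one head-to-head, so there is no Condorcet winner.

none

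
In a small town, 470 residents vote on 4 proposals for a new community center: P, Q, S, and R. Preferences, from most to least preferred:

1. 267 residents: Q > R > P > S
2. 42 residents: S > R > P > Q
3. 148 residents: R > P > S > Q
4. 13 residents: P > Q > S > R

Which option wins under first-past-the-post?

First-place votes: P 13, Q 267, S 42, R 148.
Q has the most first-place votes.

Q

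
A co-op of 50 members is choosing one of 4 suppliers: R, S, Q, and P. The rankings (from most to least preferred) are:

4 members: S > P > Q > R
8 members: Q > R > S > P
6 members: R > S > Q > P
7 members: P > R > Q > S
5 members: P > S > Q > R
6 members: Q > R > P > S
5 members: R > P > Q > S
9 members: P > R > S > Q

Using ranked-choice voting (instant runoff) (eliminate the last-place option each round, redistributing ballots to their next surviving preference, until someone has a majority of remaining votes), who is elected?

P

Round 1: R 11, S 4, Q 14, P 21. Eliminate S.
Round 2: R 11, Q 14, P 25. Eliminate R.
Round 3: Q 20, P 30. P has a majority.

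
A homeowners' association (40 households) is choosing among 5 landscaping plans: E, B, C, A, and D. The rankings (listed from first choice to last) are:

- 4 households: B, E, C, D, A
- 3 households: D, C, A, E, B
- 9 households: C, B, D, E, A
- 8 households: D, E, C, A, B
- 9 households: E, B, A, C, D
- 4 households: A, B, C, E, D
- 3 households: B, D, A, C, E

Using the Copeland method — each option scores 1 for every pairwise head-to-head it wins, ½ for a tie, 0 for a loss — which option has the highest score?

B

E: beats C and A; ties B; loses to D → score 2.5.
B: beats A and D; ties E and C → score 3.
C: beats A and D; ties B; loses to E → score 2.5.
A: loses to E, B, C, and D → score 0.
D: beats E and A; loses to B and C → score 2.
B has the best pairwise record.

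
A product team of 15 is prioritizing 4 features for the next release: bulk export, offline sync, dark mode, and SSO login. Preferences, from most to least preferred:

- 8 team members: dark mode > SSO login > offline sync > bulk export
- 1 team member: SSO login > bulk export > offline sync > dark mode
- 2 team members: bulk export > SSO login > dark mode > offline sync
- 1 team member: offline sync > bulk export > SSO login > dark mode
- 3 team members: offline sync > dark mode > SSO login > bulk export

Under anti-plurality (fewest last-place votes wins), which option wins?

SSO login

Last-place votes: bulk export 11, offline sync 2, dark mode 2, SSO login 0.
SSO login is ranked last by the fewest voters, so SSO login wins.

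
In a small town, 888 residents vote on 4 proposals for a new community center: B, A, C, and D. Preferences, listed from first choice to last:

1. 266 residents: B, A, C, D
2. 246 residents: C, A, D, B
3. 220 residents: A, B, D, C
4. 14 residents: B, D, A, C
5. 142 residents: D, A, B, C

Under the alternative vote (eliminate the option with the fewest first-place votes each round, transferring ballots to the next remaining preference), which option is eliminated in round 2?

Round 1: B 280, A 220, C 246, D 142. Eliminate D.
Round 2: B 280, A 362, C 246. Eliminate C.

C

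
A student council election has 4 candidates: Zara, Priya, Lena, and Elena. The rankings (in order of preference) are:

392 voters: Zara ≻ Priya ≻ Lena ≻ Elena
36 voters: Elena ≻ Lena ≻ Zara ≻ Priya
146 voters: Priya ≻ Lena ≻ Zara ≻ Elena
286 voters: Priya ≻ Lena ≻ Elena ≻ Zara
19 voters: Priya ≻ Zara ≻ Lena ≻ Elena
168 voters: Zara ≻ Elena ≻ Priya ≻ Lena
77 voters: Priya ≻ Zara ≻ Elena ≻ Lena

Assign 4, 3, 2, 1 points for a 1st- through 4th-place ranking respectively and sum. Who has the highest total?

Priya

Zara: 392·4 + 36·2 + 146·2 + 286·1 + 19·3 + 168·4 + 77·3 = 3178
Priya: 392·3 + 36·1 + 146·4 + 286·4 + 19·4 + 168·2 + 77·4 = 3660
Lena: 392·2 + 36·3 + 146·3 + 286·3 + 19·2 + 168·1 + 77·1 = 2471
Elena: 392·1 + 36·4 + 146·1 + 286·2 + 19·1 + 168·3 + 77·2 = 1931
Priya has the highest Borda score (3660).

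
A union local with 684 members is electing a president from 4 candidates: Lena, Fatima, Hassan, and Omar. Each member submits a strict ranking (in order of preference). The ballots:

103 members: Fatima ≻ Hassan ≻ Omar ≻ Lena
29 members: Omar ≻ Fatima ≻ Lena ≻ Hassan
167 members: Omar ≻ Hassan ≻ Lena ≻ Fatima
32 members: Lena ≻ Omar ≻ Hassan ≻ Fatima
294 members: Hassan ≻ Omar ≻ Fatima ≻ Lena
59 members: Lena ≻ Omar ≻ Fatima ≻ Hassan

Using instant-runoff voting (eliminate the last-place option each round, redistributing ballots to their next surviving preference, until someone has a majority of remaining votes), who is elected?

Hassan

Round 1: Lena 91, Fatima 103, Hassan 294, Omar 196. Eliminate Lena.
Round 2: Fatima 103, Hassan 294, Omar 287. Eliminate Fatima.
Round 3: Hassan 397, Omar 287. Hassan has a majority.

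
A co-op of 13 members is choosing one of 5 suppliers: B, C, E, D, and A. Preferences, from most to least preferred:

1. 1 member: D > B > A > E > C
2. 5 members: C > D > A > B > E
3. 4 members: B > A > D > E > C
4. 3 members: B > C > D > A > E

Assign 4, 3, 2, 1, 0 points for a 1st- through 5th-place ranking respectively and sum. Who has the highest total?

B: 1·3 + 5·1 + 4·4 + 3·4 = 36
C: 1·0 + 5·4 + 4·0 + 3·3 = 29
E: 1·1 + 5·0 + 4·1 + 3·0 = 5
D: 1·4 + 5·3 + 4·2 + 3·2 = 33
A: 1·2 + 5·2 + 4·3 + 3·1 = 27
B has the highest Borda score (36).

B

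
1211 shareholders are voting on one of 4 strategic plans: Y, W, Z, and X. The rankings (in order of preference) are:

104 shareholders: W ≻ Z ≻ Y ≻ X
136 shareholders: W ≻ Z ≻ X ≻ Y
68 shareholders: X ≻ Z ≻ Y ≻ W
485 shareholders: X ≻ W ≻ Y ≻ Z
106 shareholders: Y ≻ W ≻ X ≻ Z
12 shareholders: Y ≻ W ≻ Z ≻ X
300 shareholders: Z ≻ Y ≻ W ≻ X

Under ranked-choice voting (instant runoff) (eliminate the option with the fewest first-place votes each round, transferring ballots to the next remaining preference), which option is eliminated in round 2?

Z

Round 1: Y 118, W 240, Z 300, X 553. Eliminate Y.
Round 2: W 358, Z 300, X 553. Eliminate Z.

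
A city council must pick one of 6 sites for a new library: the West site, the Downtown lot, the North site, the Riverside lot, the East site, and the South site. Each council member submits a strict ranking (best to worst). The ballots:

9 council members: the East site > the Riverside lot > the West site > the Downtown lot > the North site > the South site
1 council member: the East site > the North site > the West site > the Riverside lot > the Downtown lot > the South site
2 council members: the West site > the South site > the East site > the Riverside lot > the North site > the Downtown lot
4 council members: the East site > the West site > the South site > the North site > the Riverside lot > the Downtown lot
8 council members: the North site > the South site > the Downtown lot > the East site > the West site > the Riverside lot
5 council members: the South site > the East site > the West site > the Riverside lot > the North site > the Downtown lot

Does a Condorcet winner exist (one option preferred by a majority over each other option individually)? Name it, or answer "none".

none

Checking pairwise contests:
the East site beats the West site 27–2.
the West site beats the Downtown lot 21–8.
the West site beats the North site 20–9.
the West site beats the Riverside lot 20–9.
the South site beats the East site 15–14.
the West site beats the South site 16–13.
Every option loses at least one head-to-head, so there is no Condorcet winner.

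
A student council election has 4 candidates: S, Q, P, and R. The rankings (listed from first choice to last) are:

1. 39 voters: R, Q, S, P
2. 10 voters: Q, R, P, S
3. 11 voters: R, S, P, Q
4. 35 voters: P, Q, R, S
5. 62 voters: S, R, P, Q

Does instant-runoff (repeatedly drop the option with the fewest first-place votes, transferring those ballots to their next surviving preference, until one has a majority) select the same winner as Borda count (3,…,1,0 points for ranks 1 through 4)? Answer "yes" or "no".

Instant-runoff — R1 S 62, Q 10, P 35, R 50 (Q out); R2 S 62, P 35, R 60 (P out); R3 S 62, R 95 (R winner). Winner: R.
Borda — scores: S 247, Q 178, P 188, R 329. Winner: R.
The two methods agree.

yes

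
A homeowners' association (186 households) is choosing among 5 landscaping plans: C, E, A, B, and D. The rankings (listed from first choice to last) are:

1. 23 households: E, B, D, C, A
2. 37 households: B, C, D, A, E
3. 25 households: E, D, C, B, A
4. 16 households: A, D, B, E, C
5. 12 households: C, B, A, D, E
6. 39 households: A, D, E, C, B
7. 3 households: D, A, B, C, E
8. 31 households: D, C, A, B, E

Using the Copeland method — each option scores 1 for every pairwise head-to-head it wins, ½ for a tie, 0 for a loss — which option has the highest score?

D

C: beats A and B; loses to E and D → score 2.
E: beats C; loses to A, B, and D → score 1.
A: beats E; loses to C, B, and D → score 1.
B: beats E and A; loses to C and D → score 2.
D: beats C, E, A, and B → score 4.
D has the best pairwise record.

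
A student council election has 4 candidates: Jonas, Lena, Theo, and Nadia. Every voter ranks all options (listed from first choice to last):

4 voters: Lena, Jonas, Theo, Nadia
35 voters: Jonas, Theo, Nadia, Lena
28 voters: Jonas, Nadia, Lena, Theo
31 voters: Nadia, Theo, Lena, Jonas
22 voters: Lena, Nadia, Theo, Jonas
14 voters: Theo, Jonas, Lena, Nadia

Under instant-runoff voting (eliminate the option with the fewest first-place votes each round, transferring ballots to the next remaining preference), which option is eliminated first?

Round 1: Jonas 63, Lena 26, Theo 14, Nadia 31. Eliminate Theo.

Theo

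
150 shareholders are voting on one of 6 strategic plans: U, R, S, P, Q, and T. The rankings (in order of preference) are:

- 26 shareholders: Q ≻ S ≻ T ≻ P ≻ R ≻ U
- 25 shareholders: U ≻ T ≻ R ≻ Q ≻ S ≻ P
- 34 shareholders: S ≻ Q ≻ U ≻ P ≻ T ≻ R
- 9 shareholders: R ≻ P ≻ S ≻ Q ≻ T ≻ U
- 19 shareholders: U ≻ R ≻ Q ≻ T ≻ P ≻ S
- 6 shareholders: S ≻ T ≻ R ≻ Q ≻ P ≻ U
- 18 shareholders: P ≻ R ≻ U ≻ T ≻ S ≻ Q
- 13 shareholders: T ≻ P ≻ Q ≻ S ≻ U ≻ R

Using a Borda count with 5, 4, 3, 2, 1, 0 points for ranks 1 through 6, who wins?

U: 26·0 + 25·5 + 34·3 + 9·0 + 19·5 + 6·0 + 18·3 + 13·1 = 389
R: 26·1 + 25·3 + 34·0 + 9·5 + 19·4 + 6·3 + 18·4 + 13·0 = 312
S: 26·4 + 25·1 + 34·5 + 9·3 + 19·0 + 6·5 + 18·1 + 13·2 = 400
P: 26·2 + 25·0 + 34·2 + 9·4 + 19·1 + 6·1 + 18·5 + 13·4 = 323
Q: 26·5 + 25·2 + 34·4 + 9·2 + 19·3 + 6·2 + 18·0 + 13·3 = 442
T: 26·3 + 25·4 + 34·1 + 9·1 + 19·2 + 6·4 + 18·2 + 13·5 = 384
Q has the highest Borda score (442).

Q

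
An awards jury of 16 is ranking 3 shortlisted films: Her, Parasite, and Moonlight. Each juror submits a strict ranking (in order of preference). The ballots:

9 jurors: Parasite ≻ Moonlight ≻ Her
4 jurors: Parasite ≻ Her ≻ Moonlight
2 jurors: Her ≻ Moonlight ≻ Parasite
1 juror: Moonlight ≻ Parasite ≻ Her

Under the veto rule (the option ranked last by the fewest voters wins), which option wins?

Last-place votes: Her 10, Parasite 2, Moonlight 4.
Parasite is ranked last by the fewest voters, so Parasite wins.

Parasite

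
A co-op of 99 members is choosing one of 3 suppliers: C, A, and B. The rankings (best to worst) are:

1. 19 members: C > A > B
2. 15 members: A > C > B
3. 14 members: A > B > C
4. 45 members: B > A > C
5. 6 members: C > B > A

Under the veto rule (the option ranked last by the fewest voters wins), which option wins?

Last-place votes: C 59, A 6, B 34.
A is ranked last by the fewest voters, so A wins.

A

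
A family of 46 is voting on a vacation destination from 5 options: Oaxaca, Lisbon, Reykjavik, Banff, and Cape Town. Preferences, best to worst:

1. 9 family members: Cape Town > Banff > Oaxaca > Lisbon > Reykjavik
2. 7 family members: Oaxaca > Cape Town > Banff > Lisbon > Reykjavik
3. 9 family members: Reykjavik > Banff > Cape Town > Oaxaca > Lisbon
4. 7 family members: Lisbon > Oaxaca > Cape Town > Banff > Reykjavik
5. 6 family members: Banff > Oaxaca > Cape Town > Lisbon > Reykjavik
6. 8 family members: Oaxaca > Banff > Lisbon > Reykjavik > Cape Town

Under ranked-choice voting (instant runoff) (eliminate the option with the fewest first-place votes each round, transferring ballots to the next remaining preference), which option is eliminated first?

Round 1: Oaxaca 15, Lisbon 7, Reykjavik 9, Banff 6, Cape Town 9. Eliminate Banff.

Banff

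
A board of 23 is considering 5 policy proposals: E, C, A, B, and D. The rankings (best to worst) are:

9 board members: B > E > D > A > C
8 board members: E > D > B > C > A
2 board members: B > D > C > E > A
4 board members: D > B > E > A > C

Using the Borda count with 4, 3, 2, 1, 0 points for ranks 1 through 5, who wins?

E: 9·3 + 8·4 + 2·1 + 4·2 = 69
C: 9·0 + 8·1 + 2·2 + 4·0 = 12
A: 9·1 + 8·0 + 2·0 + 4·1 = 13
B: 9·4 + 8·2 + 2·4 + 4·3 = 72
D: 9·2 + 8·3 + 2·3 + 4·4 = 64
B has the highest Borda score (72).

B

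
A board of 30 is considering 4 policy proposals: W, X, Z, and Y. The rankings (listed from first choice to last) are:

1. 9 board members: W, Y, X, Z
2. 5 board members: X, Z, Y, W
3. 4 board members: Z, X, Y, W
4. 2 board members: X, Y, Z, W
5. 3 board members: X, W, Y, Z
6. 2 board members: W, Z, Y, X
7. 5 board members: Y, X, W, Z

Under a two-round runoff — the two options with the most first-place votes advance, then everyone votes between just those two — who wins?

X

Round 1 first-place votes: W 11, X 10, Z 4, Y 5.
W and X advance.
Runoff: W is preferred to X by 11 voters; X by 19.
X wins the runoff.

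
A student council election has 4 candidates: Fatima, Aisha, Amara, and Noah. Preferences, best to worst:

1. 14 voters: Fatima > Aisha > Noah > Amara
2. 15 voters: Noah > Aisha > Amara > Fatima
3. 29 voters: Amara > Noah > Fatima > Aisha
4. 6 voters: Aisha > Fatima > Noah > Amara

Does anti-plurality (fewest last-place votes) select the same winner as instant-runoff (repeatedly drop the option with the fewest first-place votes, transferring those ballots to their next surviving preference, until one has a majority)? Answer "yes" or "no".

no

Anti-plurality — last-place votes: Fatima 15, Aisha 29, Amara 20, Noah 0. Winner: Noah.
Instant-runoff — R1 Fatima 14, Aisha 6, Amara 29, Noah 15 (Aisha out); R2 Fatima 20, Amara 29, Noah 15 (Noah out); R3 Fatima 20, Amara 44 (Amara winner). Winner: Amara.
The two methods disagree.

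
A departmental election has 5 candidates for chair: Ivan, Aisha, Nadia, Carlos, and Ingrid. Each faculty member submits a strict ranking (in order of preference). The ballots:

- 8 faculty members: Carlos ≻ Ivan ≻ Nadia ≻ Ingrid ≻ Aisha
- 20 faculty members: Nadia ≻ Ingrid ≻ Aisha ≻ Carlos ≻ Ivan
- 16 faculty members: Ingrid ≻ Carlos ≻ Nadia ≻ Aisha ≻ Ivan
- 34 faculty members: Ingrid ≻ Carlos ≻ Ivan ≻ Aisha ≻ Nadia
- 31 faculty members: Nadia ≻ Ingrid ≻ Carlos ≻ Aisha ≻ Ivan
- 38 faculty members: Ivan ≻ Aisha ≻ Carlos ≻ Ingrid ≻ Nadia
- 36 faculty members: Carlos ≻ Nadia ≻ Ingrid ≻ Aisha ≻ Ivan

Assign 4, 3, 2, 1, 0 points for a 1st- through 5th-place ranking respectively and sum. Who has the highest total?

Ivan: 8·3 + 20·0 + 16·0 + 34·2 + 31·0 + 38·4 + 36·0 = 244
Aisha: 8·0 + 20·2 + 16·1 + 34·1 + 31·1 + 38·3 + 36·1 = 271
Nadia: 8·2 + 20·4 + 16·2 + 34·0 + 31·4 + 38·0 + 36·3 = 360
Carlos: 8·4 + 20·1 + 16·3 + 34·3 + 31·2 + 38·2 + 36·4 = 484
Ingrid: 8·1 + 20·3 + 16·4 + 34·4 + 31·3 + 38·1 + 36·2 = 471
Carlos has the highest Borda score (484).

Carlos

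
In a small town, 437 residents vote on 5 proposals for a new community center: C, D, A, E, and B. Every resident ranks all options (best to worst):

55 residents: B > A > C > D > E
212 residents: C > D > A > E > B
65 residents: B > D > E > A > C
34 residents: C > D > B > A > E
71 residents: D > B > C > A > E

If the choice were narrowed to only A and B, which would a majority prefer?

Voters preferring A to B: 212; preferring B to A: 225.
B wins the head-to-head.

B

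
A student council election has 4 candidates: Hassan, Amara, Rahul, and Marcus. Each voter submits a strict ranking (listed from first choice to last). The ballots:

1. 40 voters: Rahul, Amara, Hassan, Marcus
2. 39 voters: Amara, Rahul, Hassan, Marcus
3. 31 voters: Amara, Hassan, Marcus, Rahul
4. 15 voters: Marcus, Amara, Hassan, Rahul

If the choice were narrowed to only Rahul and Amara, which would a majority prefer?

Voters preferring Rahul to Amara: 40; preferring Amara to Rahul: 85.
Amara wins the head-to-head.

Amara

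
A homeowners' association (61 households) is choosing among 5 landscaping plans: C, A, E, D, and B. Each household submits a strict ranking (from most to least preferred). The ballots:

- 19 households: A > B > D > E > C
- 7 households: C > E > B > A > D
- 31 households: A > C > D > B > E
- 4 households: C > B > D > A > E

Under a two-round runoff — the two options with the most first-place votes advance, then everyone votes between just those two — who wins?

Round 1 first-place votes: C 11, A 50, E 0, D 0, B 0.
A and C advance.
Runoff: A is preferred to C by 50 voters; C by 11.
A wins the runoff.

A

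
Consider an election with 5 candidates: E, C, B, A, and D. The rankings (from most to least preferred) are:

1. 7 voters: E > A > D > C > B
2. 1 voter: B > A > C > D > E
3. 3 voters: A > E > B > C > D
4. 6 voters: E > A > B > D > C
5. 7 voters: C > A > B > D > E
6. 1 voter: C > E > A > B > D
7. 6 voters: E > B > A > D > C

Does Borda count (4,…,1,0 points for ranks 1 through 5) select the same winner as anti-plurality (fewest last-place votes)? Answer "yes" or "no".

Borda — scores: E 88, C 44, B 55, A 89, D 34. Winner: A.
Anti-plurality — last-place votes: E 8, C 12, B 7, A 0, D 4. Winner: A.
The two methods agree.

yes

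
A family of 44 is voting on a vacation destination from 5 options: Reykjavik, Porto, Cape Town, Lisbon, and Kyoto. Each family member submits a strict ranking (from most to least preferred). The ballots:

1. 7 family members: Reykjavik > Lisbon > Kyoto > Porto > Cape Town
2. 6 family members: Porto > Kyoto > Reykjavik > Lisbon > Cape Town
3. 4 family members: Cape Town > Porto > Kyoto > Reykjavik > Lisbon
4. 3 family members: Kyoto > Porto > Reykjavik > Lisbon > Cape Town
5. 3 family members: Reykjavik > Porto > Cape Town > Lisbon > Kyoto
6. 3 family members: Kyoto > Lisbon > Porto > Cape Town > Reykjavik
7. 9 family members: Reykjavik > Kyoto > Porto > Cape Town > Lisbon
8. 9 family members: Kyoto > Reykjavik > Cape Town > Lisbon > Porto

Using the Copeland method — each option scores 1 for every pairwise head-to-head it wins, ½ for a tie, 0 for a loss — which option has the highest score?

Kyoto

Reykjavik: beats Porto, Cape Town, and Lisbon; loses to Kyoto → score 3.
Porto: beats Cape Town and Lisbon; loses to Reykjavik and Kyoto → score 2.
Cape Town: beats Lisbon; loses to Reykjavik, Porto, and Kyoto → score 1.
Lisbon: loses to Reykjavik, Porto, Cape Town, and Kyoto → score 0.
Kyoto: beats Reykjavik, Porto, Cape Town, and Lisbon → score 4.
Kyoto has the best pairwise record.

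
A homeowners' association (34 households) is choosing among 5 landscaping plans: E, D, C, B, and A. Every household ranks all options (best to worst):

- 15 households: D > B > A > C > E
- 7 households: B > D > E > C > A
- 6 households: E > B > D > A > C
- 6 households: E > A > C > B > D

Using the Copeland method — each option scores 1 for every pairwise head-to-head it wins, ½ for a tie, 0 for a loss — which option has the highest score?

B

E: beats C and A; loses to D and B → score 2.
D: beats E, C, and A; loses to B → score 3.
C: loses to E, D, B, and A → score 0.
B: beats E, D, C, and A → score 4.
A: beats C; loses to E, D, and B → score 1.
B has the best pairwise record.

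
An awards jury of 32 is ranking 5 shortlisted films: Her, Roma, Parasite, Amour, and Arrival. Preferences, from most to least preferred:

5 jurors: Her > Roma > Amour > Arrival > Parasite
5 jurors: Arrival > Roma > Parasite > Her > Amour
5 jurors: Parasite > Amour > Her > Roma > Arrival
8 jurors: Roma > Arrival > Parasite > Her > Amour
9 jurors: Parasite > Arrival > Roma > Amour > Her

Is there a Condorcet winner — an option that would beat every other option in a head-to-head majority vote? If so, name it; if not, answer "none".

Roma vs Her: 22–10 for Roma.
Roma vs Parasite: 18–14 for Roma.
Roma vs Amour: 27–5 for Roma.
Roma vs Arrival: 18–14 for Roma.
Roma beats every other option head-to-head.

Roma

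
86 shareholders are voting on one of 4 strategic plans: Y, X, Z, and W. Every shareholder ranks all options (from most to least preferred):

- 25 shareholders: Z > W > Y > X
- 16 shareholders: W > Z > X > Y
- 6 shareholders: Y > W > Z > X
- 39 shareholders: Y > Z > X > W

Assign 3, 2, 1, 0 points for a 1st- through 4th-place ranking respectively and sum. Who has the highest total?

Y: 25·1 + 16·0 + 6·3 + 39·3 = 160
X: 25·0 + 16·1 + 6·0 + 39·1 = 55
Z: 25·3 + 16·2 + 6·1 + 39·2 = 191
W: 25·2 + 16·3 + 6·2 + 39·0 = 110
Z has the highest Borda score (191).

Z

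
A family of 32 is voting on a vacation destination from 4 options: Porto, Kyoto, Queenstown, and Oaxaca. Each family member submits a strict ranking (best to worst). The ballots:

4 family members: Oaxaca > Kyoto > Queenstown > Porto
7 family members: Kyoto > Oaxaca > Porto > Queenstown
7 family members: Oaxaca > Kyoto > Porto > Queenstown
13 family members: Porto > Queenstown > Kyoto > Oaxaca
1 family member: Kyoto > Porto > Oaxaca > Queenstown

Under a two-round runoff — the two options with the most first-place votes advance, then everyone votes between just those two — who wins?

Round 1 first-place votes: Porto 13, Kyoto 8, Queenstown 0, Oaxaca 11.
Porto and Oaxaca advance.
Runoff: Porto is preferred to Oaxaca by 14 voters; Oaxaca by 18.
Oaxaca wins the runoff.

Oaxaca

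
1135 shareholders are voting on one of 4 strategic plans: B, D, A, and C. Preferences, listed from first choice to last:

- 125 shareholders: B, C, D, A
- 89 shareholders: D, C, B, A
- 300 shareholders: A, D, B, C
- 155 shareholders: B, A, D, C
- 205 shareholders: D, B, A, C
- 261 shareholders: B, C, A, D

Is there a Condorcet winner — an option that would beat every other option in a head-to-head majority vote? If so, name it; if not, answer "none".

none

Checking pairwise contests:
D beats B 594–541.
A beats D 716–419.
B beats A 835–300.
B beats C 1046–89.
Every option loses at least one head-to-head, so there is no Condorcet winner.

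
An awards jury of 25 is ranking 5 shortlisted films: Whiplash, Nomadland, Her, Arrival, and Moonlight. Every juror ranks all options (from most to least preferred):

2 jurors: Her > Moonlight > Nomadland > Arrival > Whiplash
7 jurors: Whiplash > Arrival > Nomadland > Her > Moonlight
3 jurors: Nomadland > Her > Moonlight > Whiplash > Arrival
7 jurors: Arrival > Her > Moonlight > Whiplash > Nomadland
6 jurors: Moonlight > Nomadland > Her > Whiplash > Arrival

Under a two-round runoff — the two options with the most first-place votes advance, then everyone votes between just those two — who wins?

Round 1 first-place votes: Whiplash 7, Nomadland 3, Her 2, Arrival 7, Moonlight 6.
Arrival and Whiplash advance.
Runoff: Arrival is preferred to Whiplash by 9 voters; Whiplash by 16.
Whiplash wins the runoff.

Whiplash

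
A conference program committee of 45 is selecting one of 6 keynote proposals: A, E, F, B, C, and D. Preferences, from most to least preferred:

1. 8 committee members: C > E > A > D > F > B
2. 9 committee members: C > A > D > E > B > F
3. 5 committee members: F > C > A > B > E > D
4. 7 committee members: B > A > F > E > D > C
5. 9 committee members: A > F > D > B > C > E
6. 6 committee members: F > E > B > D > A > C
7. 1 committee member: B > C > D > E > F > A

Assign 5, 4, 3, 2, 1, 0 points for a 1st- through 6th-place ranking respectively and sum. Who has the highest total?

A: 8·3 + 9·4 + 5·3 + 7·4 + 9·5 + 6·1 + 1·0 = 154
E: 8·4 + 9·2 + 5·1 + 7·2 + 9·0 + 6·4 + 1·2 = 95
F: 8·1 + 9·0 + 5·5 + 7·3 + 9·4 + 6·5 + 1·1 = 121
B: 8·0 + 9·1 + 5·2 + 7·5 + 9·2 + 6·3 + 1·5 = 95
C: 8·5 + 9·5 + 5·4 + 7·0 + 9·1 + 6·0 + 1·4 = 118
D: 8·2 + 9·3 + 5·0 + 7·1 + 9·3 + 6·2 + 1·3 = 92
A has the highest Borda score (154).

A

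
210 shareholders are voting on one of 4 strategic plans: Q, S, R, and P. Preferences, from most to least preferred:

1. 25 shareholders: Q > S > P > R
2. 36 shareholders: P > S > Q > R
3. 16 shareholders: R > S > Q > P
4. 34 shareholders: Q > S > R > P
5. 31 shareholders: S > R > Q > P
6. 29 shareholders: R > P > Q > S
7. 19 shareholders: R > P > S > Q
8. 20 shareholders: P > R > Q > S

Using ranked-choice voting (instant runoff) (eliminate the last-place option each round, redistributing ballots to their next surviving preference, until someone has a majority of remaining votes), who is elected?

R

Round 1: Q 59, S 31, R 64, P 56. Eliminate S.
Round 2: Q 59, R 95, P 56. Eliminate P.
Round 3: Q 95, R 115. R has a majority.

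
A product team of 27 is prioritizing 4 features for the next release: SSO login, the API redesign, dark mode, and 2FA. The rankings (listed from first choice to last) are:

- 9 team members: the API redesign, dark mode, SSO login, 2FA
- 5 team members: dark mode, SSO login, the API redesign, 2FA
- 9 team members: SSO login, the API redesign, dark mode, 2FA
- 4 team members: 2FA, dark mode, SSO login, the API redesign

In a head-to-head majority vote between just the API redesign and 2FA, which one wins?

Voters preferring the API redesign to 2FA: 23; preferring 2FA to the API redesign: 4.
the API redesign wins the head-to-head.

the API redesign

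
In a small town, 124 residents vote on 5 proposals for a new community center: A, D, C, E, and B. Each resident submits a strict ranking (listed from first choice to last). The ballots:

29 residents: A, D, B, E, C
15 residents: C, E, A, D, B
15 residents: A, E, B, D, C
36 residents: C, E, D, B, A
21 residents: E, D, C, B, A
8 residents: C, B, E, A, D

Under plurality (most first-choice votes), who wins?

First-place votes: A 44, D 0, C 59, E 21, B 0.
C has the most first-place votes.

C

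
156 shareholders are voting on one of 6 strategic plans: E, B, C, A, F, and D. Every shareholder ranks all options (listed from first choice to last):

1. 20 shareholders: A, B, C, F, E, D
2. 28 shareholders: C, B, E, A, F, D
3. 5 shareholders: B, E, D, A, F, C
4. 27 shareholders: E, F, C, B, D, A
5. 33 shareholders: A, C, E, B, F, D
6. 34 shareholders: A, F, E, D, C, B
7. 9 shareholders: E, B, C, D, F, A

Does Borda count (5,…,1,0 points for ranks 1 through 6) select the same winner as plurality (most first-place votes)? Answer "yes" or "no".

Borda — scores: E 505, B 373, C 474, A 501, F 359, D 128. Winner: E.
Plurality — first-place votes: E 36, B 5, C 28, A 87, F 0, D 0. Winner: A.
The two methods disagree.

no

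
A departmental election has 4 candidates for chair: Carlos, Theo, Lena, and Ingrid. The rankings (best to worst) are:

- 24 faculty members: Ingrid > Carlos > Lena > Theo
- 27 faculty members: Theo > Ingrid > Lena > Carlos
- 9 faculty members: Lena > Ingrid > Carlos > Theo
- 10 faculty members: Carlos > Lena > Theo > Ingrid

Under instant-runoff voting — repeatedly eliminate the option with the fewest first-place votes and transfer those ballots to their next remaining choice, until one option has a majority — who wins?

Round 1: Carlos 10, Theo 27, Lena 9, Ingrid 24. Eliminate Lena.
Round 2: Carlos 10, Theo 27, Ingrid 33. Eliminate Carlos.
Round 3: Theo 37, Ingrid 33. Theo has a majority.

Theo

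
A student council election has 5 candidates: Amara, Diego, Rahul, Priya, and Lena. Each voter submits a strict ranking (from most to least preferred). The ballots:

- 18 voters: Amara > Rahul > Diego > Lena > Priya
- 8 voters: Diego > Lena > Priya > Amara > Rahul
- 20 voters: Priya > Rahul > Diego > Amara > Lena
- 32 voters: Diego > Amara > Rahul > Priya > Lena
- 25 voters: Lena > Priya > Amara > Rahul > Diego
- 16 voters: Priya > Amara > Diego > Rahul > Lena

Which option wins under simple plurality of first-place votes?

First-place votes: Amara 18, Diego 40, Rahul 0, Priya 36, Lena 25.
Diego has the most first-place votes.

Diego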